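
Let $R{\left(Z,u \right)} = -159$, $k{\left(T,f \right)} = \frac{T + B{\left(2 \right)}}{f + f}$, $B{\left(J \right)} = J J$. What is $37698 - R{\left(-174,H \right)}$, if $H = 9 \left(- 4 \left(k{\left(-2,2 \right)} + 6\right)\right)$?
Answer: $37857$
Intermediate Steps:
$B{\left(J \right)} = J^{2}$
$k{\left(T,f \right)} = \frac{4 + T}{2 f}$ ($k{\left(T,f \right)} = \frac{T + 2^{2}}{f + f} = \frac{T + 4}{2 f} = \left(4 + T\right) \frac{1}{2 f} = \frac{4 + T}{2 f}$)
$H = -234$ ($H = 9 \left(- 4 \left(\frac{4 - 2}{2 \cdot 2} + 6\right)\right) = 9 \left(- 4 \left(\frac{1}{2} \cdot \frac{1}{2} \cdot 2 + 6\right)\right) = 9 \left(- 4 \left(\frac{1}{2} + 6\right)\right) = 9 \left(\left(-4\right) \frac{13}{2}\right) = 9 \left(-26\right) = -234$)
$37698 - R{\left(-174,H \right)} = 37698 - -159 = 37698 + 159 = 37857$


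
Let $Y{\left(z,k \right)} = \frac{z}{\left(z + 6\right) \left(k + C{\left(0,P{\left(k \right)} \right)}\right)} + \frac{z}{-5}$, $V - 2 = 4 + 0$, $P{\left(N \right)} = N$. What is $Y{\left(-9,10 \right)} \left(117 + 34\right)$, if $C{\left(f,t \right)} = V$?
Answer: $\frac{24009}{80} \approx 300.11$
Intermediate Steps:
$V = 6$ ($V = 2 + \left(4 + 0\right) = 2 + 4 = 6$)
$C{\left(f,t \right)} = 6$
$Y{\left(z,k \right)} = - \frac{z}{5} + \frac{z}{\left(6 + k\right) \left(6 + z\right)}$ ($Y{\left(z,k \right)} = \frac{z}{\left(z + 6\right) \left(k + 6\right)} + \frac{z}{-5} = \frac{z}{\left(6 + z\right) \left(6 + k\right)} + z \left(- \frac{1}{5}\right) = \frac{z}{\left(6 + k\right) \left(6 + z\right)} - \frac{z}{5} = - \frac{z}{5} + \frac{z}{\left(6 + k\right) \left(6 + z\right)}$)
$Y{\left(-9,10 \right)} \left(117 + 34\right) = \left(-1\right) \left(-9\right) \frac{1}{180 + 30 \cdot 10 + 30 \left(-9\right) + 5 \cdot 10 \left(-9\right)} \left(31 + 6 \cdot 10 + 6 \left(-9\right) + 10 \left(-9\right)\right) \left(117 + 34\right) = \left(-1\right) \left(-9\right) \frac{1}{180 + 300 - 270 - 450} \left(31 + 60 - 54 - 90\right) 151 = \left(-1\right) \left(-9\right) \frac{1}{-240} \left(-53\right) 151 = \left(-1\right) \left(-9\right) \left(- \frac{1}{240}\right) \left(-53\right) 151 = \frac{159}{80} \cdot 151 = \frac{24009}{80}$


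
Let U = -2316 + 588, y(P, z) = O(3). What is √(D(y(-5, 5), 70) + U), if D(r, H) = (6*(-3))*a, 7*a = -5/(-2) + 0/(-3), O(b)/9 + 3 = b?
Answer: 3*I*√9443/7 ≈ 41.646*I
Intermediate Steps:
O(b) = -27 + 9*b
a = 5/14 (a = (-5/(-2) + 0/(-3))/7 = (-5*(-½) + 0*(-⅓))/7 = (5/2 + 0)/7 = (⅐)*(5/2) = 5/14 ≈ 0.35714)
y(P, z) = 0 (y(P, z) = -27 + 9*3 = -27 + 27 = 0)
U = -1728
D(r, H) = -45/7 (D(r, H) = (6*(-3))*(5/14) = -18*5/14 = -45/7)
√(D(y(-5, 5), 70) + U) = √(-45/7 - 1728) = √(-12141/7) = 3*I*√9443/7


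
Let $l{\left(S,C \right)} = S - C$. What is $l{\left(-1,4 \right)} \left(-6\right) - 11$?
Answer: $19$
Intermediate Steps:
$l{\left(-1,4 \right)} \left(-6\right) - 11 = \left(-1 - 4\right) \left(-6\right) - 11 = \left(-5\right) \left(-6\right) - 11 = 30 - 11 = 19$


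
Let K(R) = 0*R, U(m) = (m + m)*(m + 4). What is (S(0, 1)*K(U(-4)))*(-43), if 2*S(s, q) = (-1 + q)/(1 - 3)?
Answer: 0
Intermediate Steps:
U(m) = 2*m*(4 + m) (U(m) = (2*m)*(4 + m) = 2*m*(4 + m))
S(s, q) = ¼ - q/4 (S(s, q) = ((-1 + q)/(1 - 3))/2 = ((-1 + q)/(-2))/2 = ((-1 + q)*(-½))/2 = (½ - q/2)/2 = ¼ - q/4)
K(R) = 0
(S(0, 1)*K(U(-4)))*(-43) = ((¼ - ¼*1)*0)*(-43) = ((¼ - ¼)*0)*(-43) = (0*0)*(-43) = 0*(-43) = 0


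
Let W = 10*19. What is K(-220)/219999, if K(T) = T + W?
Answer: -10/73333 ≈ -0.00013636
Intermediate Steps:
W = 190
K(T) = 190 + T (K(T) = T + 190 = 190 + T)
K(-220)/219999 = (190 - 220)/219999 = -30*1/219999 = -10/73333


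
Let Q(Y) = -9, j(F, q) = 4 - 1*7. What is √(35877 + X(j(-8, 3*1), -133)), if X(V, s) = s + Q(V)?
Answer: √35735 ≈ 189.04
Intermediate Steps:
j(F, q) = -3 (j(F, q) = 4 - 7 = -3)
X(V, s) = -9 + s (X(V, s) = s - 9 = -9 + s)
√(35877 + X(j(-8, 3*1), -133)) = √(35877 + (-9 - 133)) = √(35877 - 142) = √35735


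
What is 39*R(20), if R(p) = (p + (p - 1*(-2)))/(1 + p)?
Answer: 78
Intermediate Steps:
R(p) = (2 + 2*p)/(1 + p) (R(p) = (p + (p + 2))/(1 + p) = (p + (2 + p))/(1 + p) = (2 + 2*p)/(1 + p))
39*R(20) = 39*2 = 78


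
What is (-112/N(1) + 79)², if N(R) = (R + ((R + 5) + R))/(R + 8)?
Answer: 2209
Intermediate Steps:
N(R) = (5 + 3*R)/(8 + R) (N(R) = (R + ((5 + R) + R))/(8 + R) = (R + (5 + 2*R))/(8 + R) = (5 + 3*R)/(8 + R))
(-112/N(1) + 79)² = (-112*(8 + 1)/(5 + 3*1) + 79)² = (-112*9/(5 + 3) + 79)² = (-112/((⅑)*8) + 79)² = (-112/8/9 + 79)² = (-112*9/8 + 79)² = (-126 + 79)² = (-47)² = 2209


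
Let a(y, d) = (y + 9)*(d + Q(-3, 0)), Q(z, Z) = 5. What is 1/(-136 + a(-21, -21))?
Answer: 1/56 ≈ 0.017857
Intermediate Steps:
a(y, d) = (5 + d)*(9 + y) (a(y, d) = (y + 9)*(d + 5) = (9 + y)*(5 + d) = (5 + d)*(9 + y))
1/(-136 + a(-21, -21)) = 1/(-136 + (45 + 5*(-21) + 9*(-21) - 21*(-21))) = 1/(-136 + (45 - 105 - 189 + 441)) = 1/(-136 + 192) = 1/56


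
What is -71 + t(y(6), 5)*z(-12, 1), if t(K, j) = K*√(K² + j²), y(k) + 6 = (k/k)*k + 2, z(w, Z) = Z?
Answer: -71 + 2*√29 ≈ -60.230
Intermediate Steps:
y(k) = -4 + k (y(k) = -6 + ((k/k)*k + 2) = -6 + (1*k + 2) = -6 + (k + 2) = -6 + (2 + k) = -4 + k)
-71 + t(y(6), 5)*z(-12, 1) = -71 + ((-4 + 6)*√((-4 + 6)² + 5²))*1 = -71 + (2*√(2² + 25))*1 = -71 + (2*√(4 + 25))*1 = -71 + (2*√29)*1 = -71 + 2*√29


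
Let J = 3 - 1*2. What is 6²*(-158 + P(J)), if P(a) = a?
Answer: -5652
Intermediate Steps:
J = 1 (J = 3 - 2 = 1)
6²*(-158 + P(J)) = 6²*(-158 + 1) = 36*(-157) = -5652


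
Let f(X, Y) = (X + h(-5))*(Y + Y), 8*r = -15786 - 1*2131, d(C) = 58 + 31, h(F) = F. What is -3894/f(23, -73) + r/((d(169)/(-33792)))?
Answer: 33148514465/38982 ≈ 8.5035e+5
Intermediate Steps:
d(C) = 89
r = -17917/8 (r = (-15786 - 1*2131)/8 = (-15786 - 2131)/8 = (⅛)*(-17917) = -17917/8 ≈ -2239.6)
f(X, Y) = 2*Y*(-5 + X) (f(X, Y) = (X - 5)*(Y + Y) = (-5 + X)*(2*Y) = 2*Y*(-5 + X))
-3894/f(23, -73) + r/((d(169)/(-33792))) = -3894*(-1/(146*(-5 + 23))) - 17917/(8*(89/(-33792))) = -3894/(2*(-73)*18) - 17917/(8*(89*(-1/33792))) = -3894/(-2628) - 17917/(8*(-89/33792)) = -3894*(-1/2628) - 17917/8*(-33792/89) = 649/438 + 75681408/89 = 33148514465/38982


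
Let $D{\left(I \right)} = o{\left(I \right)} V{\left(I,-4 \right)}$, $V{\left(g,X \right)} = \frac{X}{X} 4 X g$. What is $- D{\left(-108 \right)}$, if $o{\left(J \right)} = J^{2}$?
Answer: $-20155392$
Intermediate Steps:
$V{\left(g,X \right)} = 4 X g$ ($V{\left(g,X \right)} = 1 \cdot 4 X g = 4 X g$)
$D{\left(I \right)} = - 16 I^{3}$ ($D{\left(I \right)} = I^{2} \cdot 4 \left(-4\right) I = I^{2} \left(- 16 I\right) = - 16 I^{3}$)
$- D{\left(-108 \right)} = - \left(-16\right) \left(-108\right)^{3} = - \left(-16\right) \left(-1259712\right) = \left(-1\right) 20155392 = -20155392$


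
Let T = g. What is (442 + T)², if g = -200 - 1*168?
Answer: 5476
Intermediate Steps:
g = -368 (g = -200 - 168 = -368)
T = -368
(442 + T)² = (442 - 368)² = 74² = 5476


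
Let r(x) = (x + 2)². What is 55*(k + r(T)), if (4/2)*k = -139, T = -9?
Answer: -2255/2 ≈ -1127.5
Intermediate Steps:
k = -139/2 (k = (½)*(-139) = -139/2 ≈ -69.500)
r(x) = (2 + x)²
55*(k + r(T)) = 55*(-139/2 + (2 - 9)²) = 55*(-139/2 + (-7)²) = 55*(-139/2 + 49) = 55*(-41/2) = -2255/2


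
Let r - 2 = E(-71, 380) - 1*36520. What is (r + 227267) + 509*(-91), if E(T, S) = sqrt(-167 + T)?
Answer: 144430 + I*sqrt(238) ≈ 1.4443e+5 + 15.427*I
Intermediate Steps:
r = -36518 + I*sqrt(238) (r = 2 + (sqrt(-167 - 71) - 1*36520) = 2 + (sqrt(-238) - 36520) = 2 + (I*sqrt(238) - 36520) = 2 + (-36520 + I*sqrt(238)) = -36518 + I*sqrt(238) ≈ -36518.0 + 15.427*I)
(r + 227267) + 509*(-91) = ((-36518 + I*sqrt(238)) + 227267) + 509*(-91) = (190749 + I*sqrt(238)) - 46319 = 144430 + I*sqrt(238)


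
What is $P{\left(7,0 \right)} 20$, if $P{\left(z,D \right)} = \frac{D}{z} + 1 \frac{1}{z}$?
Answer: $\frac{20}{7} \approx 2.8571$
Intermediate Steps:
$P{\left(z,D \right)} = \frac{1}{z} + \frac{D}{z}$ ($P{\left(z,D \right)} = \frac{D}{z} + \frac{1}{z} = \frac{1}{z} + \frac{D}{z}$)
$P{\left(7,0 \right)} 20 = \frac{1 + 0}{7} \cdot 20 = \frac{1}{7} \cdot 1 \cdot 20 = \frac{1}{7} \cdot 20 = \frac{20}{7}$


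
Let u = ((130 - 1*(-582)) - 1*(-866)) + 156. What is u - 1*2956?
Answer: -1222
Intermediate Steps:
u = 1734 (u = ((130 + 582) + 866) + 156 = (712 + 866) + 156 = 1578 + 156 = 1734)
u - 1*2956 = 1734 - 1*2956 = 1734 - 2956 = -1222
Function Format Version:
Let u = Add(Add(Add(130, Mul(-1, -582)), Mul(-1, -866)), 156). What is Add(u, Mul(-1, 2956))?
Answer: -1222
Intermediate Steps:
u = 1734 (u = Add(Add(Add(130, 582), 866), 156) = Add(Add(712, 866), 156) = Add(1578, 156) = 1734)
Add(u, Mul(-1, 2956)) = Add(1734, Mul(-1, 2956)) = Add(1734, -2956) = -1222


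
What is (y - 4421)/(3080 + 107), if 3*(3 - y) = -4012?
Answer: -9242/9561 ≈ -0.96664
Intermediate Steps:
y = 4021/3 (y = 3 - ⅓*(-4012) = 3 + 4012/3 = 4021/3 ≈ 1340.3)
(y - 4421)/(3080 + 107) = (4021/3 - 4421)/(3080 + 107) = -9242/3/3187 = -9242/3*1/3187 = -9242/9561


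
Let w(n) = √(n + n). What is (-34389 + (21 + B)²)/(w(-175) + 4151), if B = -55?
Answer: -19707169/2461593 + 166165*I*√14/17231151 ≈ -8.0059 + 0.036082*I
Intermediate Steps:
w(n) = √2*√n (w(n) = √(2*n) = √2*√n)
(-34389 + (21 + B)²)/(w(-175) + 4151) = (-34389 + (21 - 55)²)/(√2*√(-175) + 4151) = (-34389 + (-34)²)/(√2*(5*I*√7) + 4151) = (-34389 + 1156)/(5*I*√14 + 4151) = -33233/(4151 + 5*I*√14)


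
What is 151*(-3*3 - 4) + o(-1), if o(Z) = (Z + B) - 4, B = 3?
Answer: -1965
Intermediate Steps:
o(Z) = -1 + Z (o(Z) = (Z + 3) - 4 = (3 + Z) - 4 = -1 + Z)
151*(-3*3 - 4) + o(-1) = 151*(-3*3 - 4) + (-1 - 1) = 151*(-9 - 4) - 2 = 151*(-13) - 2 = -1963 - 2 = -1965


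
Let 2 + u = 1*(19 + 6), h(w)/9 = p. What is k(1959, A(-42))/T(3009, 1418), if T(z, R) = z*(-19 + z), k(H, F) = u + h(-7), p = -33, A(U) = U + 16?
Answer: -137/4498455 ≈ -3.0455e-5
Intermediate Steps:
A(U) = 16 + U
h(w) = -297 (h(w) = 9*(-33) = -297)
u = 23 (u = -2 + 1*(19 + 6) = -2 + 1*25 = -2 + 25 = 23)
k(H, F) = -274 (k(H, F) = 23 - 297 = -274)
k(1959, A(-42))/T(3009, 1418) = -274*1/(3009*(-19 + 3009)) = -274/(3009*2990) = -274/8996910 = -274*1/8996910 = -137/4498455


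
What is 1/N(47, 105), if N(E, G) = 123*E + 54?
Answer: 1/5835 ≈ 0.00017138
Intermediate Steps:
N(E, G) = 54 + 123*E
1/N(47, 105) = 1/(54 + 123*47) = 1/(54 + 5781) = 1/5835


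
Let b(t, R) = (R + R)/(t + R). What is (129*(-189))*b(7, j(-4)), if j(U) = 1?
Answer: -24381/4 ≈ -6095.3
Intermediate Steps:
b(t, R) = 2*R/(R + t) (b(t, R) = (2*R)/(R + t) = 2*R/(R + t))
(129*(-189))*b(7, j(-4)) = (129*(-189))*(2*1/(1 + 7)) = -48762/8 = -24381*1/4 = -24381/4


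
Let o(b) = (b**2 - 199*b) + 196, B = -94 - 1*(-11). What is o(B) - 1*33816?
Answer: -10214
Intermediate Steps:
B = -83 (B = -94 + 11 = -83)
o(b) = 196 + b**2 - 199*b
o(B) - 1*33816 = (196 + (-83)**2 - 199*(-83)) - 1*33816 = (196 + 6889 + 16517) - 33816 = 23602 - 33816 = -10214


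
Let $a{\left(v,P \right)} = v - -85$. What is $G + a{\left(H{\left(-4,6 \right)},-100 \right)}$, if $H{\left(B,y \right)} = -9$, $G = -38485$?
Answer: $-38409$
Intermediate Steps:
$a{\left(v,P \right)} = 85 + v$ ($a{\left(v,P \right)} = v + 85 = 85 + v$)
$G + a{\left(H{\left(-4,6 \right)},-100 \right)} = -38485 + \left(85 - 9\right) = -38485 + 76 = -38409$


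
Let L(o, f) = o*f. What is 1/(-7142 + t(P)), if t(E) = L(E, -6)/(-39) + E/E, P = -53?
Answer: -13/92939 ≈ -0.00013988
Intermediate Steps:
L(o, f) = f*o
t(E) = 1 + 2*E/13 (t(E) = -6*E/(-39) + E/E = -6*E*(-1/39) + 1 = 2*E/13 + 1 = 1 + 2*E/13)
1/(-7142 + t(P)) = 1/(-7142 + (1 + (2/13)*(-53))) = 1/(-7142 + (1 - 106/13)) = 1/(-7142 - 93/13) = 1/(-92939/13) = -13/92939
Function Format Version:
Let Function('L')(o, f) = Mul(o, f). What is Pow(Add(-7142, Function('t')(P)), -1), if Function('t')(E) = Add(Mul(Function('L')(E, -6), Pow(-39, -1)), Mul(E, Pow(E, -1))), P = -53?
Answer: Rational(-13, 92939) ≈ -0.00013988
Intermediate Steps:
Function('L')(o, f) = Mul(f, o)
Function('t')(E) = Add(1, Mul(Rational(2, 13), E)) (Function('t')(E) = Add(Mul(Mul(-6, E), Pow(-39, -1)), Mul(E, Pow(E, -1))) = Add(Mul(Mul(-6, E), Rational(-1, 39)), 1) = Add(Mul(Rational(2, 13), E), 1) = Add(1, Mul(Rational(2, 13), E)))
Pow(Add(-7142, Function('t')(P)), -1) = Pow(Add(-7142, Add(1, Mul(Rational(2, 13), -53))), -1) = Pow(Add(-7142, Add(1, Rational(-106, 13))), -1) = Pow(Add(-7142, Rational(-93, 13)), -1) = Pow(Rational(-92939, 13), -1) = Rational(-13, 92939)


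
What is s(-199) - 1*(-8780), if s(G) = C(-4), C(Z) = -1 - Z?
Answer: 8783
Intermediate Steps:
s(G) = 3 (s(G) = -1 - 1*(-4) = -1 + 4 = 3)
s(-199) - 1*(-8780) = 3 - 1*(-8780) = 3 + 8780 = 8783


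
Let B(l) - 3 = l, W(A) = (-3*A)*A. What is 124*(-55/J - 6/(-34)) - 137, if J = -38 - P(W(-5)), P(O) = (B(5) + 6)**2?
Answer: -170999/1989 ≈ -85.972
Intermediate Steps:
W(A) = -3*A**2
B(l) = 3 + l
P(O) = 196 (P(O) = ((3 + 5) + 6)**2 = (8 + 6)**2 = 14**2 = 196)
J = -234 (J = -38 - 1*196 = -38 - 196 = -234)
124*(-55/J - 6/(-34)) - 137 = 124*(-55/(-234) - 6/(-34)) - 137 = 124*(-55*(-1/234) - 6*(-1/34)) - 137 = 124*(55/234 + 3/17) - 137 = 124*(1637/3978) - 137 = 101494/1989 - 137 = -170999/1989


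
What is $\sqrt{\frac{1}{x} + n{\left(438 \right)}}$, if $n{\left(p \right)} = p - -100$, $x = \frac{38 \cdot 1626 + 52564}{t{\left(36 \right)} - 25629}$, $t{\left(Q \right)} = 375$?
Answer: $\frac{\sqrt{439512783934}}{28588} \approx 23.19$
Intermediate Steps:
$x = - \frac{57176}{12627}$ ($x = \frac{38 \cdot 1626 + 52564}{375 - 25629} = \frac{61788 + 52564}{-25254} = 114352 \left(- \frac{1}{25254}\right) = - \frac{57176}{12627} \approx -4.5281$)
$n{\left(p \right)} = 100 + p$ ($n{\left(p \right)} = p + 100 = 100 + p$)
$\sqrt{\frac{1}{x} + n{\left(438 \right)}} = \sqrt{\frac{1}{- \frac{57176}{12627}} + \left(100 + 438\right)} = \sqrt{- \frac{12627}{57176} + 538} = \sqrt{\frac{30748061}{57176}} = \frac{\sqrt{439512783934}}{28588}$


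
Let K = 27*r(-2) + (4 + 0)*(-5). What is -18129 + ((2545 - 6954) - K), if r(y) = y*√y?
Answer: -22518 + 54*I*√2 ≈ -22518.0 + 76.368*I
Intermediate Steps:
r(y) = y^(3/2)
K = -20 - 54*I*√2 (K = 27*(-2)^(3/2) + (4 + 0)*(-5) = 27*(-2*I*√2) + 4*(-5) = -54*I*√2 - 20 = -20 - 54*I*√2 ≈ -20.0 - 76.368*I)
-18129 + ((2545 - 6954) - K) = -18129 + ((2545 - 6954) - (-20 - 54*I*√2)) = -18129 + (-4409 + (20 + 54*I*√2)) = -18129 + (-4389 + 54*I*√2) = -22518 + 54*I*√2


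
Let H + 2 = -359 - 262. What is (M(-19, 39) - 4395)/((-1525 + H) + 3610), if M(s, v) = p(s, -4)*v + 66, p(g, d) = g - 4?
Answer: -2613/731 ≈ -3.5746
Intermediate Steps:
p(g, d) = -4 + g
H = -623 (H = -2 + (-359 - 262) = -2 - 621 = -623)
M(s, v) = 66 + v*(-4 + s) (M(s, v) = (-4 + s)*v + 66 = v*(-4 + s) + 66 = 66 + v*(-4 + s))
(M(-19, 39) - 4395)/((-1525 + H) + 3610) = ((66 + 39*(-4 - 19)) - 4395)/((-1525 - 623) + 3610) = ((66 + 39*(-23)) - 4395)/(-2148 + 3610) = ((66 - 897) - 4395)/1462 = (-831 - 4395)*(1/1462) = -5226*1/1462 = -2613/731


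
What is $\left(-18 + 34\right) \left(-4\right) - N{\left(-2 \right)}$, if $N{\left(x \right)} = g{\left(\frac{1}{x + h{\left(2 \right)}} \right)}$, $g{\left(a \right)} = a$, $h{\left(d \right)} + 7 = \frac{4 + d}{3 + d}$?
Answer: $- \frac{2491}{39} \approx -63.872$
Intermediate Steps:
$h{\left(d \right)} = -7 + \frac{4 + d}{3 + d}$
$N{\left(x \right)} = \frac{1}{- \frac{29}{5} + x}$ ($N{\left(x \right)} = \frac{1}{x + \frac{-17 - 12}{3 + 2}} = \frac{1}{x + \frac{-17 - 12}{5}} = \frac{1}{x + \frac{1}{5} \left(-29\right)} = \frac{1}{x - \frac{29}{5}} = \frac{1}{- \frac{29}{5} + x}$)
$\left(-18 + 34\right) \left(-4\right) - N{\left(-2 \right)} = \left(-18 + 34\right) \left(-4\right) - \frac{5}{-29 + 5 \left(-2\right)} = 16 \left(-4\right) - \frac{5}{-29 - 10} = -64 - \frac{5}{-39} = -64 - 5 \left(- \frac{1}{39}\right) = -64 - - \frac{5}{39} = -64 + \frac{5}{39} = - \frac{2491}{39}$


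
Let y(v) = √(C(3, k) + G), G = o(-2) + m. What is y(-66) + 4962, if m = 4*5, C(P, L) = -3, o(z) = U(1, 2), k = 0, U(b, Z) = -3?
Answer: 4962 + √14 ≈ 4965.7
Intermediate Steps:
o(z) = -3
m = 20
G = 17 (G = -3 + 20 = 17)
y(v) = √14 (y(v) = √(-3 + 17) = √14)
y(-66) + 4962 = √14 + 4962 = 4962 + √14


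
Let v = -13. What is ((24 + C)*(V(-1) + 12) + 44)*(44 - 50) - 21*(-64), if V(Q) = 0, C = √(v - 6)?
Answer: -648 - 72*I*√19 ≈ -648.0 - 313.84*I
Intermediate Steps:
C = I*√19 (C = √(-13 - 6) = √(-19) = I*√19 ≈ 4.3589*I)
((24 + C)*(V(-1) + 12) + 44)*(44 - 50) - 21*(-64) = ((24 + I*√19)*(0 + 12) + 44)*(44 - 50) - 21*(-64) = ((24 + I*√19)*12 + 44)*(-6) + 1344 = ((288 + 12*I*√19) + 44)*(-6) + 1344 = (332 + 12*I*√19)*(-6) + 1344 = (-1992 - 72*I*√19) + 1344 = -648 - 72*I*√19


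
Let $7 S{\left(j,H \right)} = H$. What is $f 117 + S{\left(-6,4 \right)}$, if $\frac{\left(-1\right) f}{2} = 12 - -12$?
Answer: $- \frac{39308}{7} \approx -5615.4$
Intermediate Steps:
$S{\left(j,H \right)} = \frac{H}{7}$
$f = -48$ ($f = - 2 \left(12 - -12\right) = - 2 \left(12 + 12\right) = \left(-2\right) 24 = -48$)
$f 117 + S{\left(-6,4 \right)} = \left(-48\right) 117 + \frac{1}{7} \cdot 4 = -5616 + \frac{4}{7} = - \frac{39308}{7}$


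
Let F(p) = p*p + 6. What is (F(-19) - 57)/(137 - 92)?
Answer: 62/9 ≈ 6.8889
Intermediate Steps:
F(p) = 6 + p² (F(p) = p² + 6 = 6 + p²)
(F(-19) - 57)/(137 - 92) = ((6 + (-19)²) - 57)/(137 - 92) = ((6 + 361) - 57)/45 = (367 - 57)*(1/45) = 310*(1/45) = 62/9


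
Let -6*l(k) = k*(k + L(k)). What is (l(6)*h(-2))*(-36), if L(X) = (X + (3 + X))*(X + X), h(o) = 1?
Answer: 6696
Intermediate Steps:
L(X) = 2*X*(3 + 2*X) (L(X) = (3 + 2*X)*(2*X) = 2*X*(3 + 2*X))
l(k) = -k*(k + 2*k*(3 + 2*k))/6
(l(6)*h(-2))*(-36) = (-⅙*6²*(7 + 4*6)*1)*(-36) = (-⅙*36*(7 + 24)*1)*(-36) = (-⅙*36*31*1)*(-36) = -186*1*(-36) = -186*(-36) = 6696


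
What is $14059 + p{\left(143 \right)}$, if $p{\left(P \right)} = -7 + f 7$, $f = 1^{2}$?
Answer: $14059$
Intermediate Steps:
$f = 1$
$p{\left(P \right)} = 0$ ($p{\left(P \right)} = -7 + 1 \cdot 7 = -7 + 7 = 0$)
$14059 + p{\left(143 \right)} = 14059 + 0 = 14059$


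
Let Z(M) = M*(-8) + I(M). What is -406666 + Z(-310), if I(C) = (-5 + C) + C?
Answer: -404811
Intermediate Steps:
I(C) = -5 + 2*C
Z(M) = -5 - 6*M (Z(M) = M*(-8) + (-5 + 2*M) = -8*M + (-5 + 2*M) = -5 - 6*M)
-406666 + Z(-310) = -406666 + (-5 - 6*(-310)) = -406666 + (-5 + 1860) = -406666 + 1855 = -404811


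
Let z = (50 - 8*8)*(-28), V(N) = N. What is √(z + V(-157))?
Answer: √235 ≈ 15.330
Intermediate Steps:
z = 392 (z = (50 - 64)*(-28) = -14*(-28) = 392)
√(z + V(-157)) = √(392 - 157) = √235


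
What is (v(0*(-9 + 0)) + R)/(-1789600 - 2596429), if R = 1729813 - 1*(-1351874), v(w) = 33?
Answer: -3081720/4386029 ≈ -0.70262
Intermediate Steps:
R = 3081687 (R = 1729813 + 1351874 = 3081687)
(v(0*(-9 + 0)) + R)/(-1789600 - 2596429) = (33 + 3081687)/(-1789600 - 2596429) = 3081720/(-4386029) = 3081720*(-1/4386029) = -3081720/4386029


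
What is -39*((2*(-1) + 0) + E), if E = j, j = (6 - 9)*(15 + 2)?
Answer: 2067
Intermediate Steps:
j = -51 (j = -3*17 = -51)
E = -51
-39*((2*(-1) + 0) + E) = -39*((2*(-1) + 0) - 51) = -39*((-2 + 0) - 51) = -39*(-2 - 51) = -39*(-53) = 2067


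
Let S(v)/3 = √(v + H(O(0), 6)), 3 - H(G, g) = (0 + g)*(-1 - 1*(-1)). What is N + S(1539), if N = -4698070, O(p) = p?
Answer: -4698070 + 3*√1542 ≈ -4.6980e+6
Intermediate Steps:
H(G, g) = 3 (H(G, g) = 3 - (0 + g)*(-1 - 1*(-1)) = 3 - g*(-1 + 1) = 3 - g*0 = 3 - 1*0 = 3 + 0 = 3)
S(v) = 3*√(3 + v) (S(v) = 3*√(v + 3) = 3*√(3 + v))
N + S(1539) = -4698070 + 3*√(3 + 1539) = -4698070 + 3*√1542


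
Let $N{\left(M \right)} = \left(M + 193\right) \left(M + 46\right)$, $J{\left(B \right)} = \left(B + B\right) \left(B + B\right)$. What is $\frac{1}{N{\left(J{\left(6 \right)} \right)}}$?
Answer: $\frac{1}{64030} \approx 1.5618 \cdot 10^{-5}$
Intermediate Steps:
$J{\left(B \right)} = 4 B^{2}$ ($J{\left(B \right)} = 2 B 2 B = 4 B^{2}$)
$N{\left(M \right)} = \left(46 + M\right) \left(193 + M\right)$ ($N{\left(M \right)} = \left(193 + M\right) \left(46 + M\right) = \left(46 + M\right) \left(193 + M\right)$)
$\frac{1}{N{\left(J{\left(6 \right)} \right)}} = \frac{1}{8878 + \left(4 \cdot 6^{2}\right)^{2} + 239 \cdot 4 \cdot 6^{2}} = \frac{1}{8878 + \left(4 \cdot 36\right)^{2} + 239 \cdot 4 \cdot 36} = \frac{1}{8878 + 144^{2} + 239 \cdot 144} = \frac{1}{8878 + 20736 + 34416} = \frac{1}{64030}$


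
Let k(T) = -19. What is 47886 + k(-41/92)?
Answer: 47867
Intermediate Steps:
47886 + k(-41/92) = 47886 - 19 = 47867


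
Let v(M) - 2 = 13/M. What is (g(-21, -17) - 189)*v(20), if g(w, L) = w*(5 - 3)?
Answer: -12243/20 ≈ -612.15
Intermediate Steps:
v(M) = 2 + 13/M
g(w, L) = 2*w (g(w, L) = w*2 = 2*w)
(g(-21, -17) - 189)*v(20) = (2*(-21) - 189)*(2 + 13/20) = (-42 - 189)*(2 + 13*(1/20)) = -231*(2 + 13/20) = -231*53/20 = -12243/20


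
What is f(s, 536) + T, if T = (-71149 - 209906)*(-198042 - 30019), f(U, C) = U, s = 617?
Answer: 64097684972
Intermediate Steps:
T = 64097684355 (T = -281055*(-228061) = 64097684355)
f(s, 536) + T = 617 + 64097684355 = 64097684972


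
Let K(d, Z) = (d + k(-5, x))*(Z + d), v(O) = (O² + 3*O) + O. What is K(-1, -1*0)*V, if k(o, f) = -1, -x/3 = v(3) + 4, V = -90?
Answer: -180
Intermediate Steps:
v(O) = O² + 4*O
x = -75 (x = -3*(3*(4 + 3) + 4) = -3*(3*7 + 4) = -3*(21 + 4) = -3*25 = -75)
K(d, Z) = (-1 + d)*(Z + d) (K(d, Z) = (d - 1)*(Z + d) = (-1 + d)*(Z + d))
K(-1, -1*0)*V = ((-1)² - (-1)*0 - 1*(-1) - 1*0*(-1))*(-90) = (1 - 1*0 + 1 + 0*(-1))*(-90) = (1 + 0 + 1 + 0)*(-90) = 2*(-90) = -180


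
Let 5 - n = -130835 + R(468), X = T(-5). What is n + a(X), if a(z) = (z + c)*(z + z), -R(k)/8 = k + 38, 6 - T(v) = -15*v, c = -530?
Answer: 217550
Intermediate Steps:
T(v) = 6 + 15*v (T(v) = 6 - (-15)*v = 6 + 15*v)
X = -69 (X = 6 + 15*(-5) = 6 - 75 = -69)
R(k) = -304 - 8*k (R(k) = -8*(k + 38) = -8*(38 + k) = -304 - 8*k)
a(z) = 2*z*(-530 + z) (a(z) = (z - 530)*(z + z) = (-530 + z)*(2*z) = 2*z*(-530 + z))
n = 134888 (n = 5 - (-130835 + (-304 - 8*468)) = 5 - (-130835 + (-304 - 3744)) = 5 - (-130835 - 4048) = 5 - 1*(-134883) = 5 + 134883 = 134888)
n + a(X) = 134888 + 2*(-69)*(-530 - 69) = 134888 + 2*(-69)*(-599) = 134888 + 82662 = 217550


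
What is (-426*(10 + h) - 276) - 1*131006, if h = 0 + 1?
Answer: -135968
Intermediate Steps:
h = 1
(-426*(10 + h) - 276) - 1*131006 = (-426*(10 + 1) - 276) - 1*131006 = (-426*11 - 276) - 131006 = (-213*22 - 276) - 131006 = (-4686 - 276) - 131006 = -4962 - 131006 = -135968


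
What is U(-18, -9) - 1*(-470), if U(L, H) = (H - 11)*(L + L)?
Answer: 1190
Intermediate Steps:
U(L, H) = 2*L*(-11 + H) (U(L, H) = (-11 + H)*(2*L) = 2*L*(-11 + H))
U(-18, -9) - 1*(-470) = 2*(-18)*(-11 - 9) - 1*(-470) = 2*(-18)*(-20) + 470 = 720 + 470 = 1190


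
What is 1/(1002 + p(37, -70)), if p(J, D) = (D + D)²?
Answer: 1/20602 ≈ 4.8539e-5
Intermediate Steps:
p(J, D) = 4*D² (p(J, D) = (2*D)² = 4*D²)
1/(1002 + p(37, -70)) = 1/(1002 + 4*(-70)²) = 1/(1002 + 4*4900) = 1/(1002 + 19600) = 1/20602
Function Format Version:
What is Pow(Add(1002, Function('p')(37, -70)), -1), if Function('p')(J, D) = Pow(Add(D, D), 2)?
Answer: Rational(1, 20602) ≈ 4.8539e-5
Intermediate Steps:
Function('p')(J, D) = Mul(4, Pow(D, 2)) (Function('p')(J, D) = Pow(Mul(2, D), 2) = Mul(4, Pow(D, 2)))
Pow(Add(1002, Function('p')(37, -70)), -1) = Pow(Add(1002, Mul(4, Pow(-70, 2))), -1) = Pow(Add(1002, Mul(4, 4900)), -1) = Pow(Add(1002, 19600), -1) = Pow(20602, -1) = Rational(1, 20602)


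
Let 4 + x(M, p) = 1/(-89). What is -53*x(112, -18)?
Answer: 18921/89 ≈ 212.60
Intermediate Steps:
x(M, p) = -357/89 (x(M, p) = -4 + 1/(-89) = -4 - 1/89 = -357/89)
-53*x(112, -18) = -53*(-357/89) = 18921/89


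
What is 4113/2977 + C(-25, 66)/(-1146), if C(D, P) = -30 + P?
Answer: 767721/568607 ≈ 1.3502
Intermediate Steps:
4113/2977 + C(-25, 66)/(-1146) = 4113/2977 + (-30 + 66)/(-1146) = 4113*(1/2977) + 36*(-1/1146) = 4113/2977 - 6/191 = 767721/568607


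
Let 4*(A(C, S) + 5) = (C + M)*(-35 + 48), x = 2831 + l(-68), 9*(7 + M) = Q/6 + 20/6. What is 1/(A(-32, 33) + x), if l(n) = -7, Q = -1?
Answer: 216/581773 ≈ 0.00037128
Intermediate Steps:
M = -359/54 (M = -7 + (-1/6 + 20/6)/9 = -7 + (-1*⅙ + 20*(⅙))/9 = -7 + (-⅙ + 10/3)/9 = -7 + (⅑)*(19/6) = -7 + 19/54 = -359/54 ≈ -6.6481)
x = 2824 (x = 2831 - 7 = 2824)
A(C, S) = -5747/216 + 13*C/4 (A(C, S) = -5 + ((C - 359/54)*(-35 + 48))/4 = -5 + ((-359/54 + C)*13)/4 = -5 + (-4667/54 + 13*C)/4 = -5 + (-4667/216 + 13*C/4) = -5747/216 + 13*C/4)
1/(A(-32, 33) + x) = 1/((-5747/216 + (13/4)*(-32)) + 2824) = 1/((-5747/216 - 104) + 2824) = 1/(-28211/216 + 2824) = 1/(581773/216) = 216/581773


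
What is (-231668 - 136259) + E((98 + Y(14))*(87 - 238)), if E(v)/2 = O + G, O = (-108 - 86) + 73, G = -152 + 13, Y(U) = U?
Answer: -368447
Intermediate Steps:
G = -139
O = -121 (O = -194 + 73 = -121)
E(v) = -520 (E(v) = 2*(-121 - 139) = 2*(-260) = -520)
(-231668 - 136259) + E((98 + Y(14))*(87 - 238)) = (-231668 - 136259) - 520 = -367927 - 520 = -368447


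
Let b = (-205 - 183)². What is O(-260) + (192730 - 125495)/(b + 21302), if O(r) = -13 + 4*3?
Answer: -104611/171846 ≈ -0.60875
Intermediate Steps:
O(r) = -1 (O(r) = -13 + 12 = -1)
b = 150544 (b = (-388)² = 150544)
O(-260) + (192730 - 125495)/(b + 21302) = -1 + (192730 - 125495)/(150544 + 21302) = -1 + 67235/171846 = -104611/171846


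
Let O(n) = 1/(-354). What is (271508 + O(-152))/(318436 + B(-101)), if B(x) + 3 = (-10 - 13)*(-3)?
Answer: 96113831/112749708 ≈ 0.85245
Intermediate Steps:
B(x) = 66 (B(x) = -3 + (-10 - 13)*(-3) = -3 - 23*(-3) = -3 + 69 = 66)
O(n) = -1/354
(271508 + O(-152))/(318436 + B(-101)) = (271508 - 1/354)/(318436 + 66) = (96113831/354)/318502 = (96113831/354)*(1/318502) = 96113831/112749708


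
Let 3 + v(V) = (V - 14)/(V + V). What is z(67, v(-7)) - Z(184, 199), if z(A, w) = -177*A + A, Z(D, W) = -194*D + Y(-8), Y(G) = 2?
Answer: 23902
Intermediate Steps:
v(V) = -3 + (-14 + V)/(2*V) (v(V) = -3 + (V - 14)/(V + V) = -3 + (-14 + V)/((2*V)) = -3 + (-14 + V)*(1/(2*V)) = -3 + (-14 + V)/(2*V))
Z(D, W) = 2 - 194*D (Z(D, W) = -194*D + 2 = 2 - 194*D)
z(A, w) = -176*A
z(67, v(-7)) - Z(184, 199) = -176*67 - (2 - 194*184) = -11792 - (2 - 35696) = -11792 - 1*(-35694) = -11792 + 35694 = 23902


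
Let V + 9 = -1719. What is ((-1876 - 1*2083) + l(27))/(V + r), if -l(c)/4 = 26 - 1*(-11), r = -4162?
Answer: 4107/5890 ≈ 0.69728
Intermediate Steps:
V = -1728 (V = -9 - 1719 = -1728)
l(c) = -148 (l(c) = -4*(26 - 1*(-11)) = -4*(26 + 11) = -4*37 = -148)
((-1876 - 1*2083) + l(27))/(V + r) = ((-1876 - 1*2083) - 148)/(-1728 - 4162) = ((-1876 - 2083) - 148)/(-5890) = (-3959 - 148)*(-1/5890) = -4107*(-1/5890) = 4107/5890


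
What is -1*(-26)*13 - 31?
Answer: 307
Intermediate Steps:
-1*(-26)*13 - 31 = 26*13 - 31 = 338 - 31 = 307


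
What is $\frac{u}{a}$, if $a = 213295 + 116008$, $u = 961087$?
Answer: $\frac{961087}{329303} \approx 2.9185$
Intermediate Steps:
$a = 329303$
$\frac{u}{a} = \frac{961087}{329303}$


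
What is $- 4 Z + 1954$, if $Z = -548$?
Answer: $4146$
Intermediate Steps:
$- 4 Z + 1954 = \left(-4\right) \left(-548\right) + 1954 = 2192 + 1954 = 4146$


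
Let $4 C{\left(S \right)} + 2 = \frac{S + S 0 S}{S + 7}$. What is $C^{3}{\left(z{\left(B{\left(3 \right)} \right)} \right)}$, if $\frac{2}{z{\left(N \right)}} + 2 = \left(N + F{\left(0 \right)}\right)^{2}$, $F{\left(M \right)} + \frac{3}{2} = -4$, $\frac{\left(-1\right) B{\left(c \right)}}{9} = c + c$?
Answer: $- \frac{972505896046875}{7780989528560312} \approx -0.12498$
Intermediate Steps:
$B{\left(c \right)} = - 18 c$ ($B{\left(c \right)} = - 9 \left(c + c\right) = - 9 \cdot 2 c = - 18 c$)
$F{\left(M \right)} = - \frac{11}{2}$ ($F{\left(M \right)} = - \frac{3}{2} - 4 = - \frac{11}{2}$)
$z{\left(N \right)} = \frac{2}{-2 + \left(- \frac{11}{2} + N\right)^{2}}$ ($z{\left(N \right)} = \frac{2}{-2 + \left(N - \frac{11}{2}\right)^{2}} = \frac{2}{-2 + \left(- \frac{11}{2} + N\right)^{2}}$)
$C{\left(S \right)} = - \frac{1}{2} + \frac{S}{4 \left(7 + S\right)}$ ($C{\left(S \right)} = - \frac{1}{2} + \frac{\left(S + S 0 S\right) \frac{1}{S + 7}}{4} = - \frac{1}{2} + \frac{\left(S + 0 S\right) \frac{1}{7 + S}}{4} = - \frac{1}{2} + \frac{\left(S + 0\right) \frac{1}{7 + S}}{4} = - \frac{1}{2} + \frac{S \frac{1}{7 + S}}{4} = - \frac{1}{2} + \frac{S}{4 \left(7 + S\right)}$)
$C^{3}{\left(z{\left(B{\left(3 \right)} \right)} \right)} = \left(\frac{-14 - \frac{8}{-8 + \left(-11 + 2 \left(\left(-18\right) 3\right)\right)^{2}}}{4 \left(7 + \frac{8}{-8 + \left(-11 + 2 \left(\left(-18\right) 3\right)\right)^{2}}\right)}\right)^{3} = \left(\frac{-14 - \frac{8}{-8 + \left(-11 + 2 \left(-54\right)\right)^{2}}}{4 \left(7 + \frac{8}{-8 + \left(-11 + 2 \left(-54\right)\right)^{2}}\right)}\right)^{3} = \left(\frac{-14 - \frac{8}{-8 + \left(-11 - 108\right)^{2}}}{4 \left(7 + \frac{8}{-8 + \left(-11 - 108\right)^{2}}\right)}\right)^{3} = \left(\frac{-14 - \frac{8}{-8 + \left(-119\right)^{2}}}{4 \left(7 + \frac{8}{-8 + \left(-119\right)^{2}}\right)}\right)^{3} = \left(\frac{-14 - \frac{8}{-8 + 14161}}{4 \left(7 + \frac{8}{-8 + 14161}\right)}\right)^{3} = \left(\frac{-14 - \frac{8}{14153}}{4 \left(7 + \frac{8}{14153}\right)}\right)^{3} = \left(\frac{-14 - \frac{8}{14153}}{4 \cdot \frac{99079}{14153}}\right)^{3} = \left(\frac{1}{4} \cdot \frac{14153}{99079} \left(- \frac{198150}{14153}\right)\right)^{3} = \left(- \frac{99075}{198158}\right)^{3} = - \frac{972505896046875}{7780989528560312}$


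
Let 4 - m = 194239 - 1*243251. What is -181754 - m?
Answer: -230770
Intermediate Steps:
m = 49016 (m = 4 - (194239 - 1*243251) = 4 - (194239 - 243251) = 4 - 1*(-49012) = 4 + 49012 = 49016)
-181754 - m = -181754 - 1*49016 = -181754 - 49016 = -230770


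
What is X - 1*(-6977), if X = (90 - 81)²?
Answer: 7058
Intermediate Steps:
X = 81 (X = 9² = 81)
X - 1*(-6977) = 81 - 1*(-6977) = 81 + 6977 = 7058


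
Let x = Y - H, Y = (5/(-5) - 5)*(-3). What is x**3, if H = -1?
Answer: 6859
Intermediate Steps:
Y = 18 (Y = (5*(-1/5) - 5)*(-3) = (-1 - 5)*(-3) = -6*(-3) = 18)
x = 19 (x = 18 - 1*(-1) = 18 + 1 = 19)
x**3 = 19**3 = 6859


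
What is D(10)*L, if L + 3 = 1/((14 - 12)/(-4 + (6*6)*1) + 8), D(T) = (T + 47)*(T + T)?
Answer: -140980/43 ≈ -3278.6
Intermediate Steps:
D(T) = 2*T*(47 + T) (D(T) = (47 + T)*(2*T) = 2*T*(47 + T))
L = -371/129 (L = -3 + 1/((14 - 12)/(-4 + (6*6)*1) + 8) = -3 + 1/(2/(-4 + 36*1) + 8) = -3 + 1/(2/(-4 + 36) + 8) = -3 + 1/(2/32 + 8) = -3 + 1/(2*(1/32) + 8) = -3 + 1/(1/16 + 8) = -3 + 1/(129/16) = -3 + 16/129 = -371/129 ≈ -2.8760)
D(10)*L = (2*10*(47 + 10))*(-371/129) = (2*10*57)*(-371/129) = 1140*(-371/129) = -140980/43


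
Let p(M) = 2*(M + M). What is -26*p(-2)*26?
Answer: 5408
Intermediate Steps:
p(M) = 4*M (p(M) = 2*(2*M) = 4*M)
-26*p(-2)*26 = -104*(-2)*26 = -26*(-8)*26 = 208*26 = 5408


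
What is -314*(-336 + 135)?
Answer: 63114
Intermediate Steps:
-314*(-336 + 135) = -314*(-201) = 63114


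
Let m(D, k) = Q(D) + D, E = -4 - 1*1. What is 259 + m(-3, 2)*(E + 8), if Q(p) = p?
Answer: 241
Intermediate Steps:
E = -5 (E = -4 - 1 = -5)
m(D, k) = 2*D (m(D, k) = D + D = 2*D)
259 + m(-3, 2)*(E + 8) = 259 + (2*(-3))*(-5 + 8) = 259 - 6*3 = 259 - 18 = 241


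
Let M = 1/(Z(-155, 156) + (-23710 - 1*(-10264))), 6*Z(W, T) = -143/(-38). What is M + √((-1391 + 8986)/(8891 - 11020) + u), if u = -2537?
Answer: -228/3065545 + 2*I*√2878869993/2129 ≈ -7.4375e-5 + 50.404*I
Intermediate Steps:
Z(W, T) = 143/228 (Z(W, T) = (-143/(-38))/6 = (-143*(-1/38))/6 = (⅙)*(143/38) = 143/228)
M = -228/3065545 (M = 1/(143/228 + (-23710 - 1*(-10264))) = 1/(143/228 + (-23710 + 10264)) = 1/(143/228 - 13446) = 1/(-3065545/228) = -228/3065545 ≈ -7.4375e-5)
M + √((-1391 + 8986)/(8891 - 11020) + u) = -228/3065545 + √((-1391 + 8986)/(8891 - 11020) - 2537) = -228/3065545 + √(7595/(-2129) - 2537) = -228/3065545 + √(7595*(-1/2129) - 2537) = -228/3065545 + √(-7595/2129 - 2537) = -228/3065545 + √(-5408868/2129) = -228/3065545 + 2*I*√2878869993/2129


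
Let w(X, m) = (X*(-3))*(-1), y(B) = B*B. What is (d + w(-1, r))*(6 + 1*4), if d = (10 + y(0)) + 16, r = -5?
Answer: 230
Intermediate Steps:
y(B) = B**2
w(X, m) = 3*X (w(X, m) = -3*X*(-1) = 3*X)
d = 26 (d = (10 + 0**2) + 16 = (10 + 0) + 16 = 10 + 16 = 26)
(d + w(-1, r))*(6 + 1*4) = (26 + 3*(-1))*(6 + 1*4) = (26 - 3)*(6 + 4) = 23*10 = 230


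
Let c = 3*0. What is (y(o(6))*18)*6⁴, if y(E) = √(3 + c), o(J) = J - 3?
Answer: 23328*√3 ≈ 40405.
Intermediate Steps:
o(J) = -3 + J
c = 0
y(E) = √3 (y(E) = √(3 + 0) = √3)
(y(o(6))*18)*6⁴ = (√3*18)*6⁴ = (18*√3)*1296 = 23328*√3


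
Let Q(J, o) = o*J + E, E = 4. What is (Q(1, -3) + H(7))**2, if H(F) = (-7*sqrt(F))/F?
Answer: (1 - sqrt(7))**2 ≈ 2.7085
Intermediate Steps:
H(F) = -7/sqrt(F)
Q(J, o) = 4 + J*o (Q(J, o) = o*J + 4 = J*o + 4 = 4 + J*o)
(Q(1, -3) + H(7))**2 = ((4 + 1*(-3)) - sqrt(7))**2 = ((4 - 3) - sqrt(7))**2 = (1 - sqrt(7))**2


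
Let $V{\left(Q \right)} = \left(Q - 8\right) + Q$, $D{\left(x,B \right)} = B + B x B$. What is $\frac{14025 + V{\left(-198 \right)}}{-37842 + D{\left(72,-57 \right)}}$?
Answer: $\frac{13621}{196029} \approx 0.069485$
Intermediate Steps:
$D{\left(x,B \right)} = B + x B^{2}$
$V{\left(Q \right)} = -8 + 2 Q$ ($V{\left(Q \right)} = \left(-8 + Q\right) + Q = -8 + 2 Q$)
$\frac{14025 + V{\left(-198 \right)}}{-37842 + D{\left(72,-57 \right)}} = \frac{14025 + \left(-8 + 2 \left(-198\right)\right)}{-37842 - 57 \left(1 - 4104\right)} = \frac{14025 - 404}{-37842 - 57 \left(1 - 4104\right)} = \frac{14025 - 404}{-37842 - -233871} = \frac{13621}{-37842 + 233871} = \frac{13621}{196029}$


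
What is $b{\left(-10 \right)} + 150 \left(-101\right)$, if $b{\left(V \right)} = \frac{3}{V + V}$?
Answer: $- \frac{303003}{20} \approx -15150.0$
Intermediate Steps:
$b{\left(V \right)} = \frac{3}{2 V}$
$b{\left(-10 \right)} + 150 \left(-101\right) = \frac{3}{2 \left(-10\right)} + 150 \left(-101\right) = \frac{3}{2} \left(- \frac{1}{10}\right) - 15150 = - \frac{3}{20} - 15150 = - \frac{303003}{20}$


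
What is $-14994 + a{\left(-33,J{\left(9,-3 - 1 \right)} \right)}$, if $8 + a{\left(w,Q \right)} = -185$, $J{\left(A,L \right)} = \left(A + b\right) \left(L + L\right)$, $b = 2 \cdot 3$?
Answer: $-15187$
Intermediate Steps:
$b = 6$
$J{\left(A,L \right)} = 2 L \left(6 + A\right)$ ($J{\left(A,L \right)} = \left(A + 6\right) \left(L + L\right) = \left(6 + A\right) 2 L = 2 L \left(6 + A\right)$)
$a{\left(w,Q \right)} = -193$ ($a{\left(w,Q \right)} = -8 - 185 = -193$)
$-14994 + a{\left(-33,J{\left(9,-3 - 1 \right)} \right)} = -14994 - 193 = -15187$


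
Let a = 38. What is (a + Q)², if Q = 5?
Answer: 1849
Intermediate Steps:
(a + Q)² = (38 + 5)² = 43² = 1849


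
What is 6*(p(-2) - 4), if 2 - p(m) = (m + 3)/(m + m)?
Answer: -21/2 ≈ -10.500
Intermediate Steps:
p(m) = 2 - (3 + m)/(2*m) (p(m) = 2 - (m + 3)/(m + m) = 2 - (3 + m)/(2*m))
6*(p(-2) - 4) = 6*((3/2)*(-1 - 2)/(-2) - 4) = 6*((3/2)*(-1/2)*(-3) - 4) = 6*(9/4 - 4) = 6*(-7/4) = -21/2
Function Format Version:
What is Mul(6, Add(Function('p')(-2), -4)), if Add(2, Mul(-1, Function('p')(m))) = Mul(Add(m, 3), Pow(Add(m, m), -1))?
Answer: Rational(-21, 2) ≈ -10.500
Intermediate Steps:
Function('p')(m) = Add(2, Mul(Rational(-1, 2), Pow(m, -1), Add(3, m))) (Function('p')(m) = Add(2, Mul(-1, Mul(Add(m, 3), Pow(Add(m, m), -1)))) = Add(2, Mul(-1, Mul(Add(3, m), Pow(Mul(2, m), -1)))) = Add(2, Mul(-1, Mul(Add(3, m), Mul(Rational(1, 2), Pow(m, -1))))) = Add(2, Mul(-1, Mul(Rational(1, 2), Pow(m, -1), Add(3, m)))) = Add(2, Mul(Rational(-1, 2), Pow(m, -1), Add(3, m))))
Mul(6, Add(Function('p')(-2), -4)) = Mul(6, Add(Mul(Rational(3, 2), Pow(-2, -1), Add(-1, -2)), -4)) = Mul(6, Add(Mul(Rational(3, 2), Rational(-1, 2), -3), -4)) = Mul(6, Add(Rational(9, 4), -4)) = Mul(6, Rational(-7, 4)) = Rational(-21, 2)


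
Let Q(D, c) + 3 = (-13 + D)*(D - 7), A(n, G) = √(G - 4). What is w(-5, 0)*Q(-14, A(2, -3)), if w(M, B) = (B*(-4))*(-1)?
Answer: 0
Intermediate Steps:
w(M, B) = 4*B (w(M, B) = -4*B*(-1) = 4*B)
A(n, G) = √(-4 + G)
Q(D, c) = -3 + (-13 + D)*(-7 + D) (Q(D, c) = -3 + (-13 + D)*(D - 7) = -3 + (-13 + D)*(-7 + D))
w(-5, 0)*Q(-14, A(2, -3)) = (4*0)*(88 + (-14)² - 20*(-14)) = 0*(88 + 196 + 280) = 0*564 = 0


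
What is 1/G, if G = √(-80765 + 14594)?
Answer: -I*√66171/66171 ≈ -0.0038875*I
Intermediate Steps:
G = I*√66171 (G = √(-66171) = I*√66171 ≈ 257.24*I)
1/G = 1/(I*√66171) = -I*√66171/66171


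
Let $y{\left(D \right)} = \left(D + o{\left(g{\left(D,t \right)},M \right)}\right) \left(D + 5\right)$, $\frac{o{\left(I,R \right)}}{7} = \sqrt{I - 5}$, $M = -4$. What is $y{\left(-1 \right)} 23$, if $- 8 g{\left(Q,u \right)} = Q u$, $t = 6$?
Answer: $-92 + 322 i \sqrt{17} \approx -92.0 + 1327.6 i$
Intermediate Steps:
$g{\left(Q,u \right)} = - \frac{Q u}{8}$
$o{\left(I,R \right)} = 7 \sqrt{-5 + I}$ ($o{\left(I,R \right)} = 7 \sqrt{I - 5} = 7 \sqrt{-5 + I}$)
$y{\left(D \right)} = \left(5 + D\right) \left(D + 7 \sqrt{-5 - \frac{3 D}{4}}\right)$ ($y{\left(D \right)} = \left(D + 7 \sqrt{-5 - \frac{1}{8} D 6}\right) \left(D + 5\right) = \left(D + 7 \sqrt{-5 - \frac{3 D}{4}}\right) \left(5 + D\right) = \left(5 + D\right) \left(D + 7 \sqrt{-5 - \frac{3 D}{4}}\right)$)
$y{\left(-1 \right)} 23 = \left(\left(-1\right)^{2} + 5 \left(-1\right) + \frac{35 \sqrt{-20 - -3}}{2} + \frac{7}{2} \left(-1\right) \sqrt{-20 - -3}\right) 23 = \left(1 - 5 + \frac{35 \sqrt{-20 + 3}}{2} + \frac{7}{2} \left(-1\right) \sqrt{-20 + 3}\right) 23 = \left(1 - 5 + \frac{35 \sqrt{-17}}{2} + \frac{7}{2} \left(-1\right) \sqrt{-17}\right) 23 = \left(1 - 5 + \frac{35 i \sqrt{17}}{2} + \frac{7}{2} \left(-1\right) i \sqrt{17}\right) 23 = \left(1 - 5 + \frac{35 i \sqrt{17}}{2} - \frac{7 i \sqrt{17}}{2}\right) 23 = \left(-4 + 14 i \sqrt{17}\right) 23 = -92 + 322 i \sqrt{17}$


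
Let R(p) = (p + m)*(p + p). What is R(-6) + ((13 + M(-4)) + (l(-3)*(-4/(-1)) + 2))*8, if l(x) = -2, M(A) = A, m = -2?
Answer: 120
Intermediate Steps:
R(p) = 2*p*(-2 + p) (R(p) = (p - 2)*(p + p) = (-2 + p)*(2*p) = 2*p*(-2 + p))
R(-6) + ((13 + M(-4)) + (l(-3)*(-4/(-1)) + 2))*8 = 2*(-6)*(-2 - 6) + ((13 - 4) + (-(-8)/(-1) + 2))*8 = 2*(-6)*(-8) + (9 + (-(-8)*(-1) + 2))*8 = 96 + (9 + (-2*4 + 2))*8 = 96 + (9 + (-8 + 2))*8 = 96 + (9 - 6)*8 = 96 + 3*8 = 96 + 24 = 120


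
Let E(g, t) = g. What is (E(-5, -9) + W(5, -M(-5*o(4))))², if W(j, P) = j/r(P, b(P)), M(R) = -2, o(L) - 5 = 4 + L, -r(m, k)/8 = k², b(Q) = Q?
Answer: 27225/1024 ≈ 26.587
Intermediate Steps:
r(m, k) = -8*k²
o(L) = 9 + L (o(L) = 5 + (4 + L) = 9 + L)
W(j, P) = -j/(8*P²) (W(j, P) = j/((-8*P²)) = j*(-1/(8*P²)) = -j/(8*P²))
(E(-5, -9) + W(5, -M(-5*o(4))))² = (-5 - ⅛*5/(-1*(-2))²)² = (-5 - ⅛*5/2²)² = (-5 - ⅛*5*¼)² = (-5 - 5/32)² = (-165/32)² = 27225/1024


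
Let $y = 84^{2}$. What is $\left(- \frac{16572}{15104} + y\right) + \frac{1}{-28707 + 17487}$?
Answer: $\frac{74723272021}{10591680} \approx 7054.9$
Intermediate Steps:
$y = 7056$
$\left(- \frac{16572}{15104} + y\right) + \frac{1}{-28707 + 17487} = \left(- \frac{16572}{15104} + 7056\right) + \frac{1}{-28707 + 17487} = \left(\left(-16572\right) \frac{1}{15104} + 7056\right) + \frac{1}{-11220} = \left(- \frac{4143}{3776} + 7056\right) - \frac{1}{11220} = \frac{26639313}{3776} - \frac{1}{11220} = \frac{74723272021}{10591680}$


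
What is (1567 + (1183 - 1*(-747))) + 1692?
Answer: 5189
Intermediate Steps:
(1567 + (1183 - 1*(-747))) + 1692 = (1567 + (1183 + 747)) + 1692 = (1567 + 1930) + 1692 = 3497 + 1692 = 5189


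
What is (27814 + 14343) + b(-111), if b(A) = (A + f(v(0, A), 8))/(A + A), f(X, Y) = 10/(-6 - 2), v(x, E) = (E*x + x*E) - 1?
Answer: 37435865/888 ≈ 42158.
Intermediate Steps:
v(x, E) = -1 + 2*E*x (v(x, E) = (E*x + E*x) - 1 = 2*E*x - 1 = -1 + 2*E*x)
f(X, Y) = -5/4 (f(X, Y) = 10/(-8) = 10*(-1/8) = -5/4)
b(A) = (-5/4 + A)/(2*A) (b(A) = (A - 5/4)/(A + A) = (-5/4 + A)/((2*A)) = (-5/4 + A)*(1/(2*A)) = (-5/4 + A)/(2*A))
(27814 + 14343) + b(-111) = (27814 + 14343) + (1/8)*(-5 + 4*(-111))/(-111) = 42157 + (1/8)*(-1/111)*(-5 - 444) = 42157 + (1/8)*(-1/111)*(-449) = 42157 + 449/888 = 37435865/888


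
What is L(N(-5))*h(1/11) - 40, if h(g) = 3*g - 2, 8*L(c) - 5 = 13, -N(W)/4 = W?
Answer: -1931/44 ≈ -43.886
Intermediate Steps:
N(W) = -4*W
L(c) = 9/4 (L(c) = 5/8 + (⅛)*13 = 5/8 + 13/8 = 9/4)
h(g) = -2 + 3*g
L(N(-5))*h(1/11) - 40 = 9*(-2 + 3/11)/4 - 40 = (9/4)*(-19/11) - 40 = -171/44 - 40 = -1931/44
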